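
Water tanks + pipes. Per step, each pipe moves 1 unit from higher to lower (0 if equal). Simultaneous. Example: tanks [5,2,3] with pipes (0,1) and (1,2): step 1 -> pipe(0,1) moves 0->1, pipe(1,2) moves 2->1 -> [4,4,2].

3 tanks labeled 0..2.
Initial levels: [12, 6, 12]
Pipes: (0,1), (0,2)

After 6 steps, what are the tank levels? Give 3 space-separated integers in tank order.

Step 1: flows [0->1,0=2] -> levels [11 7 12]
Step 2: flows [0->1,2->0] -> levels [11 8 11]
Step 3: flows [0->1,0=2] -> levels [10 9 11]
Step 4: flows [0->1,2->0] -> levels [10 10 10]
Step 5: flows [0=1,0=2] -> levels [10 10 10]
  -> stable; steps 6..6 unchanged -> [10 10 10]

Answer: 10 10 10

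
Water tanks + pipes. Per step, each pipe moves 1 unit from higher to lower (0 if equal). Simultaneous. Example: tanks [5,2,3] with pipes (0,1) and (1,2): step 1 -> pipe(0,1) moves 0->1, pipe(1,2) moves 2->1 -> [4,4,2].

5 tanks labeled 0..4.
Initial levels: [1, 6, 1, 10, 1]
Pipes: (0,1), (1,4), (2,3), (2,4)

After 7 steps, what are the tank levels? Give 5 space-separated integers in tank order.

Answer: 2 4 6 4 3

Derivation:
Step 1: flows [1->0,1->4,3->2,2=4] -> levels [2 4 2 9 2]
Step 2: flows [1->0,1->4,3->2,2=4] -> levels [3 2 3 8 3]
Step 3: flows [0->1,4->1,3->2,2=4] -> levels [2 4 4 7 2]
Step 4: flows [1->0,1->4,3->2,2->4] -> levels [3 2 4 6 4]
Step 5: flows [0->1,4->1,3->2,2=4] -> levels [2 4 5 5 3]
Step 6: flows [1->0,1->4,2=3,2->4] -> levels [3 2 4 5 5]
Step 7: flows [0->1,4->1,3->2,4->2] -> levels [2 4 6 4 3]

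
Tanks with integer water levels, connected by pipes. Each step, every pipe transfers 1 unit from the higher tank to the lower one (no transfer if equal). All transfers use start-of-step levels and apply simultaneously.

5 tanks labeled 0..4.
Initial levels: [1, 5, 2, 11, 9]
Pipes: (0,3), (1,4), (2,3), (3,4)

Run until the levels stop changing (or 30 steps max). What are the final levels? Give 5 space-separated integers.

Step 1: flows [3->0,4->1,3->2,3->4] -> levels [2 6 3 8 9]
Step 2: flows [3->0,4->1,3->2,4->3] -> levels [3 7 4 7 7]
Step 3: flows [3->0,1=4,3->2,3=4] -> levels [4 7 5 5 7]
Step 4: flows [3->0,1=4,2=3,4->3] -> levels [5 7 5 5 6]
Step 5: flows [0=3,1->4,2=3,4->3] -> levels [5 6 5 6 6]
Step 6: flows [3->0,1=4,3->2,3=4] -> levels [6 6 6 4 6]
Step 7: flows [0->3,1=4,2->3,4->3] -> levels [5 6 5 7 5]
Step 8: flows [3->0,1->4,3->2,3->4] -> levels [6 5 6 4 7]
Step 9: flows [0->3,4->1,2->3,4->3] -> levels [5 6 5 7 5]
  -> period-2 cycle: step 9 state = step 7 state; never stabilizes
  -> state at step 30: (30-7) mod 2 = 1, same as step 8 -> [6 5 6 4 7]

Answer: 6 5 6 4 7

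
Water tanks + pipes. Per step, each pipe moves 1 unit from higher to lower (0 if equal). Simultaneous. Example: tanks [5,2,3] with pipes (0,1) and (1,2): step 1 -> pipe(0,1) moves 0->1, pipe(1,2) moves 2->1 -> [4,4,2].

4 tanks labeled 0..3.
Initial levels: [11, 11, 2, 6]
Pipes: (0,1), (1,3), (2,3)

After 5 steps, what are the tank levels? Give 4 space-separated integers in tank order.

Answer: 9 8 6 7

Derivation:
Step 1: flows [0=1,1->3,3->2] -> levels [11 10 3 6]
Step 2: flows [0->1,1->3,3->2] -> levels [10 10 4 6]
Step 3: flows [0=1,1->3,3->2] -> levels [10 9 5 6]
Step 4: flows [0->1,1->3,3->2] -> levels [9 9 6 6]
Step 5: flows [0=1,1->3,2=3] -> levels [9 8 6 7]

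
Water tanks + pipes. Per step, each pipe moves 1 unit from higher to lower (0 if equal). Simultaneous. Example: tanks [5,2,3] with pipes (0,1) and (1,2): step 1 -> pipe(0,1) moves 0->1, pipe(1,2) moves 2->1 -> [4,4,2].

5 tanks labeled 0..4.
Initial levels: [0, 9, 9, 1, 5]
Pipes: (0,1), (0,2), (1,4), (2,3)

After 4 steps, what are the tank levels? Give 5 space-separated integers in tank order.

Step 1: flows [1->0,2->0,1->4,2->3] -> levels [2 7 7 2 6]
Step 2: flows [1->0,2->0,1->4,2->3] -> levels [4 5 5 3 7]
Step 3: flows [1->0,2->0,4->1,2->3] -> levels [6 5 3 4 6]
Step 4: flows [0->1,0->2,4->1,3->2] -> levels [4 7 5 3 5]

Answer: 4 7 5 3 5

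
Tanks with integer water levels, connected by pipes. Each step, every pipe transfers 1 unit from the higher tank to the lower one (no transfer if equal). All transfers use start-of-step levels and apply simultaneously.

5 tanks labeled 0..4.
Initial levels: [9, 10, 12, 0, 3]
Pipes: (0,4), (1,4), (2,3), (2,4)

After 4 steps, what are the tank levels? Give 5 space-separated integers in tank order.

Step 1: flows [0->4,1->4,2->3,2->4] -> levels [8 9 10 1 6]
Step 2: flows [0->4,1->4,2->3,2->4] -> levels [7 8 8 2 9]
Step 3: flows [4->0,4->1,2->3,4->2] -> levels [8 9 8 3 6]
Step 4: flows [0->4,1->4,2->3,2->4] -> levels [7 8 6 4 9]

Answer: 7 8 6 4 9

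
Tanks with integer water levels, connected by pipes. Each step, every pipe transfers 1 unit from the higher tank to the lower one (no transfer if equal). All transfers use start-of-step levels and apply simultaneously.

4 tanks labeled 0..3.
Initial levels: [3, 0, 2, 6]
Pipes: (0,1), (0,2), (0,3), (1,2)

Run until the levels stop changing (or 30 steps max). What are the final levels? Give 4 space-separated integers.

Answer: 5 2 2 2

Derivation:
Step 1: flows [0->1,0->2,3->0,2->1] -> levels [2 2 2 5]
Step 2: flows [0=1,0=2,3->0,1=2] -> levels [3 2 2 4]
Step 3: flows [0->1,0->2,3->0,1=2] -> levels [2 3 3 3]
Step 4: flows [1->0,2->0,3->0,1=2] -> levels [5 2 2 2]
Step 5: flows [0->1,0->2,0->3,1=2] -> levels [2 3 3 3]
  -> period-2 cycle: step 5 state = step 3 state; never stabilizes
  -> state at step 30: (30-3) mod 2 = 1, same as step 4 -> [5 2 2 2]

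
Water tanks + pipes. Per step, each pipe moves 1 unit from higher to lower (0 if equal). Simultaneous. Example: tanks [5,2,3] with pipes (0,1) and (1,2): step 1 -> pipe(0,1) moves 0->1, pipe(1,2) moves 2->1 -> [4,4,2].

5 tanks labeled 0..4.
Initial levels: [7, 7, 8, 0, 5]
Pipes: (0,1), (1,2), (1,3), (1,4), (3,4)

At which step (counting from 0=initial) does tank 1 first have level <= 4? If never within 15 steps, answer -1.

Step 1: flows [0=1,2->1,1->3,1->4,4->3] -> levels [7 6 7 2 5]
Step 2: flows [0->1,2->1,1->3,1->4,4->3] -> levels [6 6 6 4 5]
Step 3: flows [0=1,1=2,1->3,1->4,4->3] -> levels [6 4 6 6 5]
Tank 1 first reaches <=4 at step 3

Answer: 3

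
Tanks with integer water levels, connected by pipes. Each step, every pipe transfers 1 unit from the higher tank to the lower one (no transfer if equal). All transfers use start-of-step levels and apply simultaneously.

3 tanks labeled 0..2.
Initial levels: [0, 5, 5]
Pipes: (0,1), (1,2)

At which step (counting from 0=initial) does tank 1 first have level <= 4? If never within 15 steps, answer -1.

Answer: 1

Derivation:
Step 1: flows [1->0,1=2] -> levels [1 4 5]
Tank 1 first reaches <=4 at step 1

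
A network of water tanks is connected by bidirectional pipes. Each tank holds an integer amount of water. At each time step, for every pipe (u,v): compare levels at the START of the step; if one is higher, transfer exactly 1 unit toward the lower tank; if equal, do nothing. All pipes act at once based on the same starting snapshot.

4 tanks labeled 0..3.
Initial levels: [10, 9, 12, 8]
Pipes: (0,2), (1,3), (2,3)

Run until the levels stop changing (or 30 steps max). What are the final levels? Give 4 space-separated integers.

Answer: 10 10 11 8

Derivation:
Step 1: flows [2->0,1->3,2->3] -> levels [11 8 10 10]
Step 2: flows [0->2,3->1,2=3] -> levels [10 9 11 9]
Step 3: flows [2->0,1=3,2->3] -> levels [11 9 9 10]
Step 4: flows [0->2,3->1,3->2] -> levels [10 10 11 8]
Step 5: flows [2->0,1->3,2->3] -> levels [11 9 9 10]
  -> period-2 cycle: step 5 state = step 3 state; never stabilizes
  -> state at step 30: (30-3) mod 2 = 1, same as step 4 -> [10 10 11 8]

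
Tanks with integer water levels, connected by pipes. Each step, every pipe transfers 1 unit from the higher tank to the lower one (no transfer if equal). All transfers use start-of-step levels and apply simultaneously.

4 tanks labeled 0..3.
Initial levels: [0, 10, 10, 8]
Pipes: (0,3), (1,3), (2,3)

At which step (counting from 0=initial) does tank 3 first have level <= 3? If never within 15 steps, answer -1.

Step 1: flows [3->0,1->3,2->3] -> levels [1 9 9 9]
Step 2: flows [3->0,1=3,2=3] -> levels [2 9 9 8]
Step 3: flows [3->0,1->3,2->3] -> levels [3 8 8 9]
Step 4: flows [3->0,3->1,3->2] -> levels [4 9 9 6]
Step 5: flows [3->0,1->3,2->3] -> levels [5 8 8 7]
Step 6: flows [3->0,1->3,2->3] -> levels [6 7 7 8]
Step 7: flows [3->0,3->1,3->2] -> levels [7 8 8 5]
Step 8: flows [0->3,1->3,2->3] -> levels [6 7 7 8]
  -> period-2 cycle (repeats step 6); tank 3 never drops to <=3
Tank 3 never reaches <=3 within 15 steps

Answer: -1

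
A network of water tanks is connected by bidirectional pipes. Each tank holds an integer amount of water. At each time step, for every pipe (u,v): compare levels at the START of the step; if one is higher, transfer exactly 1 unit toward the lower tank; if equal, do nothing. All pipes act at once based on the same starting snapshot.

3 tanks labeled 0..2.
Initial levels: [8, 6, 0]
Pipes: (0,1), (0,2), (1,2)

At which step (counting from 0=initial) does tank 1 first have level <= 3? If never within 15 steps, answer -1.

Answer: -1

Derivation:
Step 1: flows [0->1,0->2,1->2] -> levels [6 6 2]
Step 2: flows [0=1,0->2,1->2] -> levels [5 5 4]
Step 3: flows [0=1,0->2,1->2] -> levels [4 4 6]
Step 4: flows [0=1,2->0,2->1] -> levels [5 5 4]
  -> period-2 cycle (repeats step 2); tank 1 never drops to <=3
Tank 1 never reaches <=3 within 15 steps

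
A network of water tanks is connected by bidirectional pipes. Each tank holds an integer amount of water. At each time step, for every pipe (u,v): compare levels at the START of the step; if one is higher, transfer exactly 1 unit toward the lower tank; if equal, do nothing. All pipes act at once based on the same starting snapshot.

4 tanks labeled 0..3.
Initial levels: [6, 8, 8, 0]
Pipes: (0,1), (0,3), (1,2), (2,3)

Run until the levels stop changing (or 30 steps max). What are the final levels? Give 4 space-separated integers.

Answer: 7 4 7 4

Derivation:
Step 1: flows [1->0,0->3,1=2,2->3] -> levels [6 7 7 2]
Step 2: flows [1->0,0->3,1=2,2->3] -> levels [6 6 6 4]
Step 3: flows [0=1,0->3,1=2,2->3] -> levels [5 6 5 6]
Step 4: flows [1->0,3->0,1->2,3->2] -> levels [7 4 7 4]
Step 5: flows [0->1,0->3,2->1,2->3] -> levels [5 6 5 6]
  -> period-2 cycle: step 5 state = step 3 state; never stabilizes
  -> state at step 30: (30-3) mod 2 = 1, same as step 4 -> [7 4 7 4]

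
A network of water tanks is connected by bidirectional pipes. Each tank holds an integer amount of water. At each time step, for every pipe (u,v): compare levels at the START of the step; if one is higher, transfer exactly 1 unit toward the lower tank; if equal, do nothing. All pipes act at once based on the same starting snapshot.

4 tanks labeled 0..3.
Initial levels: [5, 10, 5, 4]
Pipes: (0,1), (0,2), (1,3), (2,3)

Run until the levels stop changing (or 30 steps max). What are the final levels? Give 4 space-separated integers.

Step 1: flows [1->0,0=2,1->3,2->3] -> levels [6 8 4 6]
Step 2: flows [1->0,0->2,1->3,3->2] -> levels [6 6 6 6]
Step 3: flows [0=1,0=2,1=3,2=3] -> levels [6 6 6 6]
  -> stable (no change)

Answer: 6 6 6 6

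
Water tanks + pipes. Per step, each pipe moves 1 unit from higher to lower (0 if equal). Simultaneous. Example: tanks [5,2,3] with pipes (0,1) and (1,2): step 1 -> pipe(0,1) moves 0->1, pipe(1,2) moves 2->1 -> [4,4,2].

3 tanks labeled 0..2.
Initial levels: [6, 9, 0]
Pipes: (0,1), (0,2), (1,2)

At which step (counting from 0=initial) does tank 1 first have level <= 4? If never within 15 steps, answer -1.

Answer: -1

Derivation:
Step 1: flows [1->0,0->2,1->2] -> levels [6 7 2]
Step 2: flows [1->0,0->2,1->2] -> levels [6 5 4]
Step 3: flows [0->1,0->2,1->2] -> levels [4 5 6]
Step 4: flows [1->0,2->0,2->1] -> levels [6 5 4]
  -> period-2 cycle (repeats step 2); tank 1 never drops to <=4
Tank 1 never reaches <=4 within 15 steps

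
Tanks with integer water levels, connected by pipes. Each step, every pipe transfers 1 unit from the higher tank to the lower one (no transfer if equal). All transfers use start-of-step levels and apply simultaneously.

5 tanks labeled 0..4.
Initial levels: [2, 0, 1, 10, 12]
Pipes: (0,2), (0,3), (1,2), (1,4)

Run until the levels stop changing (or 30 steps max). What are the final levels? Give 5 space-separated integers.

Answer: 6 6 4 4 5

Derivation:
Step 1: flows [0->2,3->0,2->1,4->1] -> levels [2 2 1 9 11]
Step 2: flows [0->2,3->0,1->2,4->1] -> levels [2 2 3 8 10]
Step 3: flows [2->0,3->0,2->1,4->1] -> levels [4 4 1 7 9]
Step 4: flows [0->2,3->0,1->2,4->1] -> levels [4 4 3 6 8]
Step 5: flows [0->2,3->0,1->2,4->1] -> levels [4 4 5 5 7]
Step 6: flows [2->0,3->0,2->1,4->1] -> levels [6 6 3 4 6]
Step 7: flows [0->2,0->3,1->2,1=4] -> levels [4 5 5 5 6]
Step 8: flows [2->0,3->0,1=2,4->1] -> levels [6 6 4 4 5]
Step 9: flows [0->2,0->3,1->2,1->4] -> levels [4 4 6 5 6]
Step 10: flows [2->0,3->0,2->1,4->1] -> levels [6 6 4 4 5]
  -> period-2 cycle: step 10 state = step 8 state; never stabilizes
  -> state at step 30: (30-8) mod 2 = 0, same as step 8 -> [6 6 4 4 5]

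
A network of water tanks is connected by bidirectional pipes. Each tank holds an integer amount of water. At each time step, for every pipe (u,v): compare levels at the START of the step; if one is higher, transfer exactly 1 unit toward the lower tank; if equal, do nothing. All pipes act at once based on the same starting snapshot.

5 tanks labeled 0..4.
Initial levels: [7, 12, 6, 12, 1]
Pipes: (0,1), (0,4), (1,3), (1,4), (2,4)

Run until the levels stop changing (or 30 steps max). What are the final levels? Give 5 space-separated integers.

Answer: 7 8 6 8 9

Derivation:
Step 1: flows [1->0,0->4,1=3,1->4,2->4] -> levels [7 10 5 12 4]
Step 2: flows [1->0,0->4,3->1,1->4,2->4] -> levels [7 9 4 11 7]
Step 3: flows [1->0,0=4,3->1,1->4,4->2] -> levels [8 8 5 10 7]
Step 4: flows [0=1,0->4,3->1,1->4,4->2] -> levels [7 8 6 9 8]
Step 5: flows [1->0,4->0,3->1,1=4,4->2] -> levels [9 8 7 8 6]
Step 6: flows [0->1,0->4,1=3,1->4,2->4] -> levels [7 8 6 8 9]
Step 7: flows [1->0,4->0,1=3,4->1,4->2] -> levels [9 8 7 8 6]
  -> period-2 cycle: step 7 state = step 5 state; never stabilizes
  -> state at step 30: (30-5) mod 2 = 1, same as step 6 -> [7 8 6 8 9]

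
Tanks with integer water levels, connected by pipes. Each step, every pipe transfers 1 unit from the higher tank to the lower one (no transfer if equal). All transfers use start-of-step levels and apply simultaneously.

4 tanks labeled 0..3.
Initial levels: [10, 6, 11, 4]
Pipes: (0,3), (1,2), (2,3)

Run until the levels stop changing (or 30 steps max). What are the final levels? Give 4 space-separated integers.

Step 1: flows [0->3,2->1,2->3] -> levels [9 7 9 6]
Step 2: flows [0->3,2->1,2->3] -> levels [8 8 7 8]
Step 3: flows [0=3,1->2,3->2] -> levels [8 7 9 7]
Step 4: flows [0->3,2->1,2->3] -> levels [7 8 7 9]
Step 5: flows [3->0,1->2,3->2] -> levels [8 7 9 7]
  -> period-2 cycle: step 5 state = step 3 state; never stabilizes
  -> state at step 30: (30-3) mod 2 = 1, same as step 4 -> [7 8 7 9]

Answer: 7 8 7 9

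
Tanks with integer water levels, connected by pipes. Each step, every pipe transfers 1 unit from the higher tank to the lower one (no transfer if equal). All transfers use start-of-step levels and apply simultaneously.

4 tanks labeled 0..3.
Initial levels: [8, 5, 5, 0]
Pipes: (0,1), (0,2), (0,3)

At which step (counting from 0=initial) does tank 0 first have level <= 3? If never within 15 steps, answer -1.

Step 1: flows [0->1,0->2,0->3] -> levels [5 6 6 1]
Step 2: flows [1->0,2->0,0->3] -> levels [6 5 5 2]
Step 3: flows [0->1,0->2,0->3] -> levels [3 6 6 3]
Tank 0 first reaches <=3 at step 3

Answer: 3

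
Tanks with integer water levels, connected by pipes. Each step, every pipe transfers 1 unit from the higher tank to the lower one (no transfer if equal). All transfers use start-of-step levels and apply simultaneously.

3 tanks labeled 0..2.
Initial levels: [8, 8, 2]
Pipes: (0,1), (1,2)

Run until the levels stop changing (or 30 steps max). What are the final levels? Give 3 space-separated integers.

Answer: 6 6 6

Derivation:
Step 1: flows [0=1,1->2] -> levels [8 7 3]
Step 2: flows [0->1,1->2] -> levels [7 7 4]
Step 3: flows [0=1,1->2] -> levels [7 6 5]
Step 4: flows [0->1,1->2] -> levels [6 6 6]
Step 5: flows [0=1,1=2] -> levels [6 6 6]
  -> stable (no change)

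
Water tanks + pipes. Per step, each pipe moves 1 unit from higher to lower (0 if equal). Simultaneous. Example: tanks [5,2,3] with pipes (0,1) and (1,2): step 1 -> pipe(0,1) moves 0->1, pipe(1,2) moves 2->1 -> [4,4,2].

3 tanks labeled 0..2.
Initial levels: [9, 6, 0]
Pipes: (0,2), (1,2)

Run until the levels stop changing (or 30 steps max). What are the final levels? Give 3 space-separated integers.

Step 1: flows [0->2,1->2] -> levels [8 5 2]
Step 2: flows [0->2,1->2] -> levels [7 4 4]
Step 3: flows [0->2,1=2] -> levels [6 4 5]
Step 4: flows [0->2,2->1] -> levels [5 5 5]
Step 5: flows [0=2,1=2] -> levels [5 5 5]
  -> stable (no change)

Answer: 5 5 5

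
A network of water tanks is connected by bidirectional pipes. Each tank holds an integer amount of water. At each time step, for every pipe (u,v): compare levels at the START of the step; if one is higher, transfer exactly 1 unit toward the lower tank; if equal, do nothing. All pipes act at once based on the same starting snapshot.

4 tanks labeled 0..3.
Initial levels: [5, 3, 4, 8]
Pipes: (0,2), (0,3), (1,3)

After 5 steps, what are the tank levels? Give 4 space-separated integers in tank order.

Answer: 4 4 6 6

Derivation:
Step 1: flows [0->2,3->0,3->1] -> levels [5 4 5 6]
Step 2: flows [0=2,3->0,3->1] -> levels [6 5 5 4]
Step 3: flows [0->2,0->3,1->3] -> levels [4 4 6 6]
Step 4: flows [2->0,3->0,3->1] -> levels [6 5 5 4]
  -> period-2 cycle: step 4 state = step 2 state
  -> state at step 5: (5-2) mod 2 = 1, same as step 3 -> [4 4 6 6]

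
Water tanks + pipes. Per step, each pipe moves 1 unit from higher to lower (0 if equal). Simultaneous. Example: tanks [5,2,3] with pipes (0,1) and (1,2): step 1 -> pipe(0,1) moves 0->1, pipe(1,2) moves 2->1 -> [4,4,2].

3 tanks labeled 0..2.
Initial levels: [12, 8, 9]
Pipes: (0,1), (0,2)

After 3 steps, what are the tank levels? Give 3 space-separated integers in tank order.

Answer: 11 9 9

Derivation:
Step 1: flows [0->1,0->2] -> levels [10 9 10]
Step 2: flows [0->1,0=2] -> levels [9 10 10]
Step 3: flows [1->0,2->0] -> levels [11 9 9]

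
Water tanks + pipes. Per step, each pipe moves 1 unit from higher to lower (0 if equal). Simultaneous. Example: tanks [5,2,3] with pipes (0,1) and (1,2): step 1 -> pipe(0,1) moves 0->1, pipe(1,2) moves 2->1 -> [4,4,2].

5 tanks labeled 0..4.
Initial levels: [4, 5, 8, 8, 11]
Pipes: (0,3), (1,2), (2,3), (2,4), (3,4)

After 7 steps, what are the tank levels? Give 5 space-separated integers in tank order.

Step 1: flows [3->0,2->1,2=3,4->2,4->3] -> levels [5 6 8 8 9]
Step 2: flows [3->0,2->1,2=3,4->2,4->3] -> levels [6 7 8 8 7]
Step 3: flows [3->0,2->1,2=3,2->4,3->4] -> levels [7 8 6 6 9]
Step 4: flows [0->3,1->2,2=3,4->2,4->3] -> levels [6 7 8 8 7]
  -> period-2 cycle: step 4 state = step 2 state
  -> state at step 7: (7-2) mod 2 = 1, same as step 3 -> [7 8 6 6 9]

Answer: 7 8 6 6 9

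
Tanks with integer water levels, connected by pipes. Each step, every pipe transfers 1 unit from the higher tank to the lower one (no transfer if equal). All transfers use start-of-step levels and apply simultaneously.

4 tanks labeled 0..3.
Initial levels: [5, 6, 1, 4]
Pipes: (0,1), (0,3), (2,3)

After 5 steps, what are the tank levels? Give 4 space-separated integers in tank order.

Step 1: flows [1->0,0->3,3->2] -> levels [5 5 2 4]
Step 2: flows [0=1,0->3,3->2] -> levels [4 5 3 4]
Step 3: flows [1->0,0=3,3->2] -> levels [5 4 4 3]
Step 4: flows [0->1,0->3,2->3] -> levels [3 5 3 5]
Step 5: flows [1->0,3->0,3->2] -> levels [5 4 4 3]

Answer: 5 4 4 3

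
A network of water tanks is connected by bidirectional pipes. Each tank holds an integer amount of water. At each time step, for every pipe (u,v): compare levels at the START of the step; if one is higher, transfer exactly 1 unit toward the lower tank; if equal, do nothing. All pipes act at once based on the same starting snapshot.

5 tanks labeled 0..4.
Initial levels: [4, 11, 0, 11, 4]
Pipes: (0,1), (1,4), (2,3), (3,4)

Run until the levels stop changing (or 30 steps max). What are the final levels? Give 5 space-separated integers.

Answer: 7 5 5 7 6

Derivation:
Step 1: flows [1->0,1->4,3->2,3->4] -> levels [5 9 1 9 6]
Step 2: flows [1->0,1->4,3->2,3->4] -> levels [6 7 2 7 8]
Step 3: flows [1->0,4->1,3->2,4->3] -> levels [7 7 3 7 6]
Step 4: flows [0=1,1->4,3->2,3->4] -> levels [7 6 4 5 8]
Step 5: flows [0->1,4->1,3->2,4->3] -> levels [6 8 5 5 6]
Step 6: flows [1->0,1->4,2=3,4->3] -> levels [7 6 5 6 6]
Step 7: flows [0->1,1=4,3->2,3=4] -> levels [6 7 6 5 6]
Step 8: flows [1->0,1->4,2->3,4->3] -> levels [7 5 5 7 6]
Step 9: flows [0->1,4->1,3->2,3->4] -> levels [6 7 6 5 6]
  -> period-2 cycle: step 9 state = step 7 state; never stabilizes
  -> state at step 30: (30-7) mod 2 = 1, same as step 8 -> [7 5 5 7 6]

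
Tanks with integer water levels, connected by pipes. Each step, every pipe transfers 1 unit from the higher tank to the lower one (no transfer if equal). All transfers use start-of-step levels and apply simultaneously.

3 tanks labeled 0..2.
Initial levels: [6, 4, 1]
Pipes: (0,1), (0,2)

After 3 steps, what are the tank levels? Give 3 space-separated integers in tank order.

Answer: 3 4 4

Derivation:
Step 1: flows [0->1,0->2] -> levels [4 5 2]
Step 2: flows [1->0,0->2] -> levels [4 4 3]
Step 3: flows [0=1,0->2] -> levels [3 4 4]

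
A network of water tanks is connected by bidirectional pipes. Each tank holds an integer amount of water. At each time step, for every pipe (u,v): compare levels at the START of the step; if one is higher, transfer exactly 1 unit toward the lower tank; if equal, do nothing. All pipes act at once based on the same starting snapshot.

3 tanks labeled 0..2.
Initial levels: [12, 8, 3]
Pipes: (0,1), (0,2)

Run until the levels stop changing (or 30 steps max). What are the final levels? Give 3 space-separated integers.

Step 1: flows [0->1,0->2] -> levels [10 9 4]
Step 2: flows [0->1,0->2] -> levels [8 10 5]
Step 3: flows [1->0,0->2] -> levels [8 9 6]
Step 4: flows [1->0,0->2] -> levels [8 8 7]
Step 5: flows [0=1,0->2] -> levels [7 8 8]
Step 6: flows [1->0,2->0] -> levels [9 7 7]
Step 7: flows [0->1,0->2] -> levels [7 8 8]
  -> period-2 cycle: step 7 state = step 5 state; never stabilizes
  -> state at step 30: (30-5) mod 2 = 1, same as step 6 -> [9 7 7]

Answer: 9 7 7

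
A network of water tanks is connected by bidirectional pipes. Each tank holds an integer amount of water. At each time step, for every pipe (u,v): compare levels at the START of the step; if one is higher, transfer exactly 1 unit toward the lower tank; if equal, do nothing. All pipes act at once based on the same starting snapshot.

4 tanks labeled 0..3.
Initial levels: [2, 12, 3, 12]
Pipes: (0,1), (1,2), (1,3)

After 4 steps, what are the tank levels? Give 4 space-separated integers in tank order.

Answer: 6 7 7 9

Derivation:
Step 1: flows [1->0,1->2,1=3] -> levels [3 10 4 12]
Step 2: flows [1->0,1->2,3->1] -> levels [4 9 5 11]
Step 3: flows [1->0,1->2,3->1] -> levels [5 8 6 10]
Step 4: flows [1->0,1->2,3->1] -> levels [6 7 7 9]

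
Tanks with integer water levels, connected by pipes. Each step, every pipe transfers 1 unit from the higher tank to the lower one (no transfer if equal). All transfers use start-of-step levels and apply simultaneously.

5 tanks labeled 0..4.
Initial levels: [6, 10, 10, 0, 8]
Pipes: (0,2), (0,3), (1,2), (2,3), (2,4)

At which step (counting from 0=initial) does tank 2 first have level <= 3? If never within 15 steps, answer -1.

Step 1: flows [2->0,0->3,1=2,2->3,2->4] -> levels [6 10 7 2 9]
Step 2: flows [2->0,0->3,1->2,2->3,4->2] -> levels [6 9 7 4 8]
Step 3: flows [2->0,0->3,1->2,2->3,4->2] -> levels [6 8 7 6 7]
Step 4: flows [2->0,0=3,1->2,2->3,2=4] -> levels [7 7 6 7 7]
Step 5: flows [0->2,0=3,1->2,3->2,4->2] -> levels [6 6 10 6 6]
Step 6: flows [2->0,0=3,2->1,2->3,2->4] -> levels [7 7 6 7 7]
  -> period-2 cycle (repeats step 4); tank 2 never drops to <=3
Tank 2 never reaches <=3 within 15 steps

Answer: -1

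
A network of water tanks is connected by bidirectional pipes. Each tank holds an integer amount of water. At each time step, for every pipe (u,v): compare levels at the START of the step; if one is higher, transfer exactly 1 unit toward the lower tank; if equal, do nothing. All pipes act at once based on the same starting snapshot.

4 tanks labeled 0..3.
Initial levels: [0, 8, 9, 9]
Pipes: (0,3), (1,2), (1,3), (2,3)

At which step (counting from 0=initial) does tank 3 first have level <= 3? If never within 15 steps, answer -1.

Answer: -1

Derivation:
Step 1: flows [3->0,2->1,3->1,2=3] -> levels [1 10 8 7]
Step 2: flows [3->0,1->2,1->3,2->3] -> levels [2 8 8 8]
Step 3: flows [3->0,1=2,1=3,2=3] -> levels [3 8 8 7]
Step 4: flows [3->0,1=2,1->3,2->3] -> levels [4 7 7 8]
Step 5: flows [3->0,1=2,3->1,3->2] -> levels [5 8 8 5]
Step 6: flows [0=3,1=2,1->3,2->3] -> levels [5 7 7 7]
Step 7: flows [3->0,1=2,1=3,2=3] -> levels [6 7 7 6]
Step 8: flows [0=3,1=2,1->3,2->3] -> levels [6 6 6 8]
Step 9: flows [3->0,1=2,3->1,3->2] -> levels [7 7 7 5]
Step 10: flows [0->3,1=2,1->3,2->3] -> levels [6 6 6 8]
  -> period-2 cycle (repeats step 8); tank 3 never drops to <=3
Tank 3 never reaches <=3 within 15 steps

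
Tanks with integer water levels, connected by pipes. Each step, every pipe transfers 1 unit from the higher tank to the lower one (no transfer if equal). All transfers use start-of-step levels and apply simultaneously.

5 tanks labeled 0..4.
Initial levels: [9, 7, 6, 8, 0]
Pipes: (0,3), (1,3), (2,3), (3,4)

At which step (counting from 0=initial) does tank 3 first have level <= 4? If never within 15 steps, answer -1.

Step 1: flows [0->3,3->1,3->2,3->4] -> levels [8 8 7 6 1]
Step 2: flows [0->3,1->3,2->3,3->4] -> levels [7 7 6 8 2]
Step 3: flows [3->0,3->1,3->2,3->4] -> levels [8 8 7 4 3]
Tank 3 first reaches <=4 at step 3

Answer: 3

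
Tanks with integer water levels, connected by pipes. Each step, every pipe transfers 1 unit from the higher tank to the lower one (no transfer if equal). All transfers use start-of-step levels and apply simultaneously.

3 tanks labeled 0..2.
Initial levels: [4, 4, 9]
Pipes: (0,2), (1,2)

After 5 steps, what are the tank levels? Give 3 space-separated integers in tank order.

Step 1: flows [2->0,2->1] -> levels [5 5 7]
Step 2: flows [2->0,2->1] -> levels [6 6 5]
Step 3: flows [0->2,1->2] -> levels [5 5 7]
  -> period-2 cycle: step 3 state = step 1 state
  -> state at step 5: (5-1) mod 2 = 0, same as step 1 -> [5 5 7]

Answer: 5 5 7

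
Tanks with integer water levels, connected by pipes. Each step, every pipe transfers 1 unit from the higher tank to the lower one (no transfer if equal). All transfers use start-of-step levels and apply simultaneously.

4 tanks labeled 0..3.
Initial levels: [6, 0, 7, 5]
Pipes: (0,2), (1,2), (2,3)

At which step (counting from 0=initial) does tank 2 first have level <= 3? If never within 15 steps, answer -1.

Step 1: flows [2->0,2->1,2->3] -> levels [7 1 4 6]
Step 2: flows [0->2,2->1,3->2] -> levels [6 2 5 5]
Step 3: flows [0->2,2->1,2=3] -> levels [5 3 5 5]
Step 4: flows [0=2,2->1,2=3] -> levels [5 4 4 5]
Step 5: flows [0->2,1=2,3->2] -> levels [4 4 6 4]
Step 6: flows [2->0,2->1,2->3] -> levels [5 5 3 5]
Tank 2 first reaches <=3 at step 6

Answer: 6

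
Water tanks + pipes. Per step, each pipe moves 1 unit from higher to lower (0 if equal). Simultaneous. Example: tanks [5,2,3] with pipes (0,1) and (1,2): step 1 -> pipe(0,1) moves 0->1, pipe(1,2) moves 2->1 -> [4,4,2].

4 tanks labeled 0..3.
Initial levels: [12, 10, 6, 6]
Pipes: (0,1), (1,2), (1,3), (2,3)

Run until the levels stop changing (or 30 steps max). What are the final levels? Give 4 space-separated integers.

Answer: 9 7 9 9

Derivation:
Step 1: flows [0->1,1->2,1->3,2=3] -> levels [11 9 7 7]
Step 2: flows [0->1,1->2,1->3,2=3] -> levels [10 8 8 8]
Step 3: flows [0->1,1=2,1=3,2=3] -> levels [9 9 8 8]
Step 4: flows [0=1,1->2,1->3,2=3] -> levels [9 7 9 9]
Step 5: flows [0->1,2->1,3->1,2=3] -> levels [8 10 8 8]
Step 6: flows [1->0,1->2,1->3,2=3] -> levels [9 7 9 9]
  -> period-2 cycle: step 6 state = step 4 state; never stabilizes
  -> state at step 30: (30-4) mod 2 = 0, same as step 4 -> [9 7 9 9]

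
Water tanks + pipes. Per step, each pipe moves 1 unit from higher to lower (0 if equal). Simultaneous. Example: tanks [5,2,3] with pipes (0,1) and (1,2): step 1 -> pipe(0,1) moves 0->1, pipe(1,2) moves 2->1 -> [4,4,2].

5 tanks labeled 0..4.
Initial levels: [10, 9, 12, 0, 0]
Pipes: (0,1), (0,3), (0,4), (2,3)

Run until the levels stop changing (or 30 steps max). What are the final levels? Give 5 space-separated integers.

Step 1: flows [0->1,0->3,0->4,2->3] -> levels [7 10 11 2 1]
Step 2: flows [1->0,0->3,0->4,2->3] -> levels [6 9 10 4 2]
Step 3: flows [1->0,0->3,0->4,2->3] -> levels [5 8 9 6 3]
Step 4: flows [1->0,3->0,0->4,2->3] -> levels [6 7 8 6 4]
Step 5: flows [1->0,0=3,0->4,2->3] -> levels [6 6 7 7 5]
Step 6: flows [0=1,3->0,0->4,2=3] -> levels [6 6 7 6 6]
Step 7: flows [0=1,0=3,0=4,2->3] -> levels [6 6 6 7 6]
Step 8: flows [0=1,3->0,0=4,3->2] -> levels [7 6 7 5 6]
Step 9: flows [0->1,0->3,0->4,2->3] -> levels [4 7 6 7 7]
Step 10: flows [1->0,3->0,4->0,3->2] -> levels [7 6 7 5 6]
  -> period-2 cycle: step 10 state = step 8 state; never stabilizes
  -> state at step 30: (30-8) mod 2 = 0, same as step 8 -> [7 6 7 5 6]

Answer: 7 6 7 5 6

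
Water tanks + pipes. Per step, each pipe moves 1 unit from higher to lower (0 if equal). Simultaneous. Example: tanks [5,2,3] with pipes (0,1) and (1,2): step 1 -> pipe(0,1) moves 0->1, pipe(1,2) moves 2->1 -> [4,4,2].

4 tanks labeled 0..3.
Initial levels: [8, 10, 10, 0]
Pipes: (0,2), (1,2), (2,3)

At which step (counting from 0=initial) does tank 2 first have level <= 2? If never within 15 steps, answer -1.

Step 1: flows [2->0,1=2,2->3] -> levels [9 10 8 1]
Step 2: flows [0->2,1->2,2->3] -> levels [8 9 9 2]
Step 3: flows [2->0,1=2,2->3] -> levels [9 9 7 3]
Step 4: flows [0->2,1->2,2->3] -> levels [8 8 8 4]
Step 5: flows [0=2,1=2,2->3] -> levels [8 8 7 5]
Step 6: flows [0->2,1->2,2->3] -> levels [7 7 8 6]
Step 7: flows [2->0,2->1,2->3] -> levels [8 8 5 7]
Step 8: flows [0->2,1->2,3->2] -> levels [7 7 8 6]
  -> period-2 cycle (repeats step 6); tank 2 never drops to <=2
Tank 2 never reaches <=2 within 15 steps

Answer: -1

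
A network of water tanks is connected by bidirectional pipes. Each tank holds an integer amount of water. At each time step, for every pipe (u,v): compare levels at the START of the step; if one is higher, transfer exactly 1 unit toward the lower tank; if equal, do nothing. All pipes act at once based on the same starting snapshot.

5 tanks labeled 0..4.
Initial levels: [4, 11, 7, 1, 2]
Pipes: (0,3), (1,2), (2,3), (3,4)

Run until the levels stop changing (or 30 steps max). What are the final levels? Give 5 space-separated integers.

Step 1: flows [0->3,1->2,2->3,4->3] -> levels [3 10 7 4 1]
Step 2: flows [3->0,1->2,2->3,3->4] -> levels [4 9 7 3 2]
Step 3: flows [0->3,1->2,2->3,3->4] -> levels [3 8 7 4 3]
Step 4: flows [3->0,1->2,2->3,3->4] -> levels [4 7 7 3 4]
Step 5: flows [0->3,1=2,2->3,4->3] -> levels [3 7 6 6 3]
Step 6: flows [3->0,1->2,2=3,3->4] -> levels [4 6 7 4 4]
Step 7: flows [0=3,2->1,2->3,3=4] -> levels [4 7 5 5 4]
Step 8: flows [3->0,1->2,2=3,3->4] -> levels [5 6 6 3 5]
Step 9: flows [0->3,1=2,2->3,4->3] -> levels [4 6 5 6 4]
Step 10: flows [3->0,1->2,3->2,3->4] -> levels [5 5 7 3 5]
Step 11: flows [0->3,2->1,2->3,4->3] -> levels [4 6 5 6 4]
  -> period-2 cycle: step 11 state = step 9 state; never stabilizes
  -> state at step 30: (30-9) mod 2 = 1, same as step 10 -> [5 5 7 3 5]

Answer: 5 5 7 3 5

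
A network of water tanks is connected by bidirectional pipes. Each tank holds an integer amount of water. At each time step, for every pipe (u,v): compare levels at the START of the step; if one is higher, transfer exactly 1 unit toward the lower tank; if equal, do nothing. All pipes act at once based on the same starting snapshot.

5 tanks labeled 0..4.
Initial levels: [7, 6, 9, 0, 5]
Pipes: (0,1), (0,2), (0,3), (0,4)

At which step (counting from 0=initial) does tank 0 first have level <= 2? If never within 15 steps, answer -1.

Answer: -1

Derivation:
Step 1: flows [0->1,2->0,0->3,0->4] -> levels [5 7 8 1 6]
Step 2: flows [1->0,2->0,0->3,4->0] -> levels [7 6 7 2 5]
Step 3: flows [0->1,0=2,0->3,0->4] -> levels [4 7 7 3 6]
Step 4: flows [1->0,2->0,0->3,4->0] -> levels [6 6 6 4 5]
Step 5: flows [0=1,0=2,0->3,0->4] -> levels [4 6 6 5 6]
Step 6: flows [1->0,2->0,3->0,4->0] -> levels [8 5 5 4 5]
Step 7: flows [0->1,0->2,0->3,0->4] -> levels [4 6 6 5 6]
  -> period-2 cycle (repeats step 5); tank 0 never drops to <=2
Tank 0 never reaches <=2 within 15 steps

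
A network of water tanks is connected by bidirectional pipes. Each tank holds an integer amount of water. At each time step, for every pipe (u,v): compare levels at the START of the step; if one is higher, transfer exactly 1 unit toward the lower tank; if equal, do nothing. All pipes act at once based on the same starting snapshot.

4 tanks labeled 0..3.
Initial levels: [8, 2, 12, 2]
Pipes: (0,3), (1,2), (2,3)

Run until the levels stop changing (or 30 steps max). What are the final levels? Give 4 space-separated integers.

Step 1: flows [0->3,2->1,2->3] -> levels [7 3 10 4]
Step 2: flows [0->3,2->1,2->3] -> levels [6 4 8 6]
Step 3: flows [0=3,2->1,2->3] -> levels [6 5 6 7]
Step 4: flows [3->0,2->1,3->2] -> levels [7 6 6 5]
Step 5: flows [0->3,1=2,2->3] -> levels [6 6 5 7]
Step 6: flows [3->0,1->2,3->2] -> levels [7 5 7 5]
Step 7: flows [0->3,2->1,2->3] -> levels [6 6 5 7]
  -> period-2 cycle: step 7 state = step 5 state; never stabilizes
  -> state at step 30: (30-5) mod 2 = 1, same as step 6 -> [7 5 7 5]

Answer: 7 5 7 5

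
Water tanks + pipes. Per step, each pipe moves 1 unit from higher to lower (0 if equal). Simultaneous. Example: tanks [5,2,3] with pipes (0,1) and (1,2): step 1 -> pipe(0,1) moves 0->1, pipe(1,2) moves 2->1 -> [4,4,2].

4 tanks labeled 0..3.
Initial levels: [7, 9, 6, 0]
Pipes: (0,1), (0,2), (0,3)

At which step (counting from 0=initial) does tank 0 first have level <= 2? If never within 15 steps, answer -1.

Answer: -1

Derivation:
Step 1: flows [1->0,0->2,0->3] -> levels [6 8 7 1]
Step 2: flows [1->0,2->0,0->3] -> levels [7 7 6 2]
Step 3: flows [0=1,0->2,0->3] -> levels [5 7 7 3]
Step 4: flows [1->0,2->0,0->3] -> levels [6 6 6 4]
Step 5: flows [0=1,0=2,0->3] -> levels [5 6 6 5]
Step 6: flows [1->0,2->0,0=3] -> levels [7 5 5 5]
Step 7: flows [0->1,0->2,0->3] -> levels [4 6 6 6]
Step 8: flows [1->0,2->0,3->0] -> levels [7 5 5 5]
  -> period-2 cycle (repeats step 6); tank 0 never drops to <=2
Tank 0 never reaches <=2 within 15 steps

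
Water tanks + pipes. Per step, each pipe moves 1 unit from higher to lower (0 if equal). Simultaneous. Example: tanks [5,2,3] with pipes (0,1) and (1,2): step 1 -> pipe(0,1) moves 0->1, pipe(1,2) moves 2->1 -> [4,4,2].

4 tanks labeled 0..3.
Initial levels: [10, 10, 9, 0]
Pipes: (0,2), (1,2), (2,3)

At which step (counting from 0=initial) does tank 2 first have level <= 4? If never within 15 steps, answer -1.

Step 1: flows [0->2,1->2,2->3] -> levels [9 9 10 1]
Step 2: flows [2->0,2->1,2->3] -> levels [10 10 7 2]
Step 3: flows [0->2,1->2,2->3] -> levels [9 9 8 3]
Step 4: flows [0->2,1->2,2->3] -> levels [8 8 9 4]
Step 5: flows [2->0,2->1,2->3] -> levels [9 9 6 5]
Step 6: flows [0->2,1->2,2->3] -> levels [8 8 7 6]
Step 7: flows [0->2,1->2,2->3] -> levels [7 7 8 7]
Step 8: flows [2->0,2->1,2->3] -> levels [8 8 5 8]
Step 9: flows [0->2,1->2,3->2] -> levels [7 7 8 7]
  -> period-2 cycle (repeats step 7); tank 2 never drops to <=4
Tank 2 never reaches <=4 within 15 steps

Answer: -1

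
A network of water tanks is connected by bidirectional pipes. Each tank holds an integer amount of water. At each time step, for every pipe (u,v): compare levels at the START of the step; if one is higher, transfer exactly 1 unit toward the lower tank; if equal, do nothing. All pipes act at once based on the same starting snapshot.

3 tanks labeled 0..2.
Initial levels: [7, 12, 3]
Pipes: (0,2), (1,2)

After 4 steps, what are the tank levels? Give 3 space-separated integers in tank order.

Step 1: flows [0->2,1->2] -> levels [6 11 5]
Step 2: flows [0->2,1->2] -> levels [5 10 7]
Step 3: flows [2->0,1->2] -> levels [6 9 7]
Step 4: flows [2->0,1->2] -> levels [7 8 7]

Answer: 7 8 7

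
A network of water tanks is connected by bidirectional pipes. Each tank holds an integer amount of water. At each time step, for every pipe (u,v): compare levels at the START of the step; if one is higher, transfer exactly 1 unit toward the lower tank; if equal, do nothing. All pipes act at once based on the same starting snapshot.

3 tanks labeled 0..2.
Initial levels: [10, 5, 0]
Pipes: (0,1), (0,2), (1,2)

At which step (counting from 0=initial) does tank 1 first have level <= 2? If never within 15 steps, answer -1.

Step 1: flows [0->1,0->2,1->2] -> levels [8 5 2]
Step 2: flows [0->1,0->2,1->2] -> levels [6 5 4]
Step 3: flows [0->1,0->2,1->2] -> levels [4 5 6]
Step 4: flows [1->0,2->0,2->1] -> levels [6 5 4]
  -> period-2 cycle (repeats step 2); tank 1 never drops to <=2
Tank 1 never reaches <=2 within 15 steps

Answer: -1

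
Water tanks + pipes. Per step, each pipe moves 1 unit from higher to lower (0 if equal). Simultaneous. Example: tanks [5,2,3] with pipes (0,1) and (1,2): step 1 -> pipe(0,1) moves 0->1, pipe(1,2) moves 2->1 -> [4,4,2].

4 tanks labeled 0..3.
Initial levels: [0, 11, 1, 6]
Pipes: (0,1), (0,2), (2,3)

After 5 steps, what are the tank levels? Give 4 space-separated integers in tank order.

Step 1: flows [1->0,2->0,3->2] -> levels [2 10 1 5]
Step 2: flows [1->0,0->2,3->2] -> levels [2 9 3 4]
Step 3: flows [1->0,2->0,3->2] -> levels [4 8 3 3]
Step 4: flows [1->0,0->2,2=3] -> levels [4 7 4 3]
Step 5: flows [1->0,0=2,2->3] -> levels [5 6 3 4]

Answer: 5 6 3 4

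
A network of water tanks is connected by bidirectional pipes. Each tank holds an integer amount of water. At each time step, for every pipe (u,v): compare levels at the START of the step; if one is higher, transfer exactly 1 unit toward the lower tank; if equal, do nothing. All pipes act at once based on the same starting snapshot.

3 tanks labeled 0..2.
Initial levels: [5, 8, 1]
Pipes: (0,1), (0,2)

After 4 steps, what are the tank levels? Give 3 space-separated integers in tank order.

Step 1: flows [1->0,0->2] -> levels [5 7 2]
Step 2: flows [1->0,0->2] -> levels [5 6 3]
Step 3: flows [1->0,0->2] -> levels [5 5 4]
Step 4: flows [0=1,0->2] -> levels [4 5 5]

Answer: 4 5 5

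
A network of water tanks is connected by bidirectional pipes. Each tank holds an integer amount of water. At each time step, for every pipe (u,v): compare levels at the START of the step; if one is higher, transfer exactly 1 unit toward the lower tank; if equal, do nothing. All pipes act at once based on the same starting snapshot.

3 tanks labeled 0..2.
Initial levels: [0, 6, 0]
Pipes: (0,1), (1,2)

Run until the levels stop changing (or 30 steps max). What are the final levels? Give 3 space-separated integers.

Step 1: flows [1->0,1->2] -> levels [1 4 1]
Step 2: flows [1->0,1->2] -> levels [2 2 2]
Step 3: flows [0=1,1=2] -> levels [2 2 2]
  -> stable (no change)

Answer: 2 2 2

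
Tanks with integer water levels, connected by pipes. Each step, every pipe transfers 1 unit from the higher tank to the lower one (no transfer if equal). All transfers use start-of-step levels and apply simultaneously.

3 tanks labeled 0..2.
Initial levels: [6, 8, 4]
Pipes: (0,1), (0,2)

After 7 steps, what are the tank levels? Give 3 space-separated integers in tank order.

Step 1: flows [1->0,0->2] -> levels [6 7 5]
Step 2: flows [1->0,0->2] -> levels [6 6 6]
Step 3: flows [0=1,0=2] -> levels [6 6 6]
  -> stable; steps 4..7 unchanged -> [6 6 6]

Answer: 6 6 6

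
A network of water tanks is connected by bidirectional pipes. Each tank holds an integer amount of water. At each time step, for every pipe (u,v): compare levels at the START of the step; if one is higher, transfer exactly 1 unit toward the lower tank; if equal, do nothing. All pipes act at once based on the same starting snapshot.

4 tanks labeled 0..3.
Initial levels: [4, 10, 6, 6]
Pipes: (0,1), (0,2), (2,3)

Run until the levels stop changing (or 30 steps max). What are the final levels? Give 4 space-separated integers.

Step 1: flows [1->0,2->0,2=3] -> levels [6 9 5 6]
Step 2: flows [1->0,0->2,3->2] -> levels [6 8 7 5]
Step 3: flows [1->0,2->0,2->3] -> levels [8 7 5 6]
Step 4: flows [0->1,0->2,3->2] -> levels [6 8 7 5]
  -> period-2 cycle: step 4 state = step 2 state; never stabilizes
  -> state at step 30: (30-2) mod 2 = 0, same as step 2 -> [6 8 7 5]

Answer: 6 8 7 5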